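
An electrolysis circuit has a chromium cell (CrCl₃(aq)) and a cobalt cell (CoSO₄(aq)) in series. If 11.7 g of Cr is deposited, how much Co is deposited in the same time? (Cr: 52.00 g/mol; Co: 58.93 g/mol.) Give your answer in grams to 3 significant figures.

19.9 g

n(Cr) = 11.7 / 52.00 = 0.2250 mol
Cr³⁺ + 3e⁻ → Cr, so n(e⁻) = 3 × 0.2250 = 0.6750 mol
In series, the same 0.6750 mol of electrons flows through the second cell.
Co²⁺ + 2e⁻ → Co, so n(Co) = 0.6750 / 2 = 0.3375 mol
m(Co) = 0.3375 × 58.93 = 19.9 g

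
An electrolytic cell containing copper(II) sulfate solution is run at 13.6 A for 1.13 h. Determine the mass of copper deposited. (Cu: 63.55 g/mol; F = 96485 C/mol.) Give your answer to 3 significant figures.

18.2 g

Q = It = 13.6 × 4068 = 55320 C
Moles of electrons = 55320 / 96485 = 0.5734 mol
Cu²⁺ + 2e⁻ → Cu, so n(Cu) = 0.5734 / 2 = 0.2867 mol
m = 0.2867 × 63.55 = 18.2 g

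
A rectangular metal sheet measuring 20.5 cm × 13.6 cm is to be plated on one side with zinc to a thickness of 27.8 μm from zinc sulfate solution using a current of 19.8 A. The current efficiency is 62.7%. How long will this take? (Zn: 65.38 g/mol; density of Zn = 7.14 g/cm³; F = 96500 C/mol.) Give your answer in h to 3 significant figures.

0.366 h

Plated area = 20.5 × 13.6 = 278.8 cm²
Volume = 278.8 × 27.8×10⁻⁴ cm = 0.7751 cm³
m(Zn) = 0.7751 × 7.14 = 5.534 g
n(Zn) = 5.534 / 65.38 = 0.08464 mol; n(e⁻) = 2 × 0.08464 = 0.1693 mol
Q = 0.1693 × 96500 / 0.627 = 26060 C
t = 26060 / 19.8 = 1316 s = 0.366 h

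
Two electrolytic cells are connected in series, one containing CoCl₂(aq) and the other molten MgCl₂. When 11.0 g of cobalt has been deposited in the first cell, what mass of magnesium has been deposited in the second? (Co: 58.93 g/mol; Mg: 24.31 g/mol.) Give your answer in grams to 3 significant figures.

n(Co) = 11.0 / 58.93 = 0.1867 mol
Co²⁺ + 2e⁻ → Co, so n(e⁻) = 2 × 0.1867 = 0.3734 mol
Since the cells are in series, n(e⁻) in the Mg cell is also 0.3734 mol.
Mg²⁺ + 2e⁻ → Mg, so n(Mg) = 0.3734 / 2 = 0.1867 mol
m(Mg) = 0.1867 × 24.31 = 4.54 g

4.54 g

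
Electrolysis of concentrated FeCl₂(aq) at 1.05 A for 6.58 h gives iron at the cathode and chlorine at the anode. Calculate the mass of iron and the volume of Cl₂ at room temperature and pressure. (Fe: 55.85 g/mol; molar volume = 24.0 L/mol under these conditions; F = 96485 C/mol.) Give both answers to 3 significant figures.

7.20 g Fe; 3.09 L Cl₂

Q = 1.05 × 23688 = 24870 C; n(e⁻) = 24870 / 96485 = 0.2578 mol
Cathode: Fe²⁺ + 2e⁻ → Fe → n(Fe) = 0.2578/2 = 0.1289 mol → 7.20 g
Anode: 2Cl⁻ → Cl₂ + 2e⁻ → n(Cl₂) = 0.2578/2 = 0.1289 mol → 3.09 L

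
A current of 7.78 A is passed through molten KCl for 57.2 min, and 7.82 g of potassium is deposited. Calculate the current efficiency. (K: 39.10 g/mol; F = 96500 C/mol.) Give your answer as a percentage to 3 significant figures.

72.3%

Q = 7.78 × 3432 = 26700 C
n(e⁻) = 26700 / 96500 = 0.2767 mol
K⁺ + e⁻ → K, so theoretical n(K) = 0.2767 mol → 10.82 g
Efficiency = 7.82 / 10.82 = 0.7227 = 72.3%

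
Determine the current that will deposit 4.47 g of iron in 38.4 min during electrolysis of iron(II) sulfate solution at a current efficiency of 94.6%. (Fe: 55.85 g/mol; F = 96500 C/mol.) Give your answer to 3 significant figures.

7.09 A

n(Fe) = 4.47 / 55.85 = 0.08004 mol
Fe²⁺ + 2e⁻ → Fe, so n(e⁻) = 2 × 0.08004 = 0.1601 mol
Q = 0.1601 × 96500 / 0.946 = 16330 C
I = Q / t = 16330 / 2304 s = 7.09 A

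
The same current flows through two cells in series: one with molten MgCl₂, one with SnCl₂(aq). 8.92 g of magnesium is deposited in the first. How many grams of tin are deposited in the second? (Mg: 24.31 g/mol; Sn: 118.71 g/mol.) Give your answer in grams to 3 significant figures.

43.6 g

n(Mg) = 8.92 / 24.31 = 0.3669 mol
Mg²⁺ + 2e⁻ → Mg, so n(e⁻) = 2 × 0.3669 = 0.7338 mol
In series, the same 0.7338 mol of electrons flows through the second cell.
Sn²⁺ + 2e⁻ → Sn, so n(Sn) = 0.7338 / 2 = 0.3669 mol
m(Sn) = 0.3669 × 118.71 = 43.6 g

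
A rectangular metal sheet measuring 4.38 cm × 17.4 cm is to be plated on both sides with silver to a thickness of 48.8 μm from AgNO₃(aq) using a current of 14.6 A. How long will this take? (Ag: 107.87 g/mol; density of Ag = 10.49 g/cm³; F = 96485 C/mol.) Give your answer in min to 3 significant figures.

7.97 min

Plated area = 2 × 4.38 × 17.4 = 152.4 cm²
Volume = 152.4 × 48.8×10⁻⁴ cm = 0.7437 cm³
m(Ag) = 0.7437 × 10.49 = 7.801 g
n(Ag) = 7.801 / 107.87 = 0.07232 mol; n(e⁻) = 0.07232 mol
Q = 0.07232 × 96485 = 6978 C
t = 6978 / 14.6 = 477.9 s = 7.97 min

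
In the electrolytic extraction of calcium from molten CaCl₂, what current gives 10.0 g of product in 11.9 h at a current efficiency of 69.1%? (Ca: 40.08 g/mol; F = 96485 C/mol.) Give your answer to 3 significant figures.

1.63 A

n(Ca) = 10.0 / 40.08 = 0.2495 mol
Ca²⁺ + 2e⁻ → Ca, so n(e⁻) = 2 × 0.2495 = 0.4990 mol
Q = 0.4990 × 96485 / 0.691 = 69680 C
I = Q / t = 69680 / 42840 s = 1.63 A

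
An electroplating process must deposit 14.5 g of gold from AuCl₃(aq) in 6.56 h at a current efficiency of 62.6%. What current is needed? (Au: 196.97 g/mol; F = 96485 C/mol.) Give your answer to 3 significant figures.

n(Au) = 14.5 / 196.97 = 0.07362 mol
Au³⁺ + 3e⁻ → Au, so n(e⁻) = 3 × 0.07362 = 0.2209 mol
Q = 0.2209 × 96485 / 0.626 = 34050 C
I = Q / t = 34050 / 23616 s = 1.44 A

1.44 A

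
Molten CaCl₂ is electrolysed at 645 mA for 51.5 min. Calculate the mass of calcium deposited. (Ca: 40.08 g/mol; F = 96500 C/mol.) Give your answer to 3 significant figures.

Charge passed = 0.645 × 3090 = 1993 C
n(e⁻) = 1993 / 96500 = 0.02065 mol
Ca²⁺ + 2e⁻ → Ca, so n(Ca) = 0.02065 / 2 = 0.01033 mol
m = 0.01033 × 40.08 = 0.414 g

0.414 g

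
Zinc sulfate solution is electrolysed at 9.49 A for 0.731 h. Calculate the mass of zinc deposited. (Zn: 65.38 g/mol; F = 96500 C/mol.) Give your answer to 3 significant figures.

Charge passed = 9.49 × 2631.6 = 24970 C
n(e⁻) = Q/F = 24970/96500 = 0.2588 mol
Zn²⁺ + 2e⁻ → Zn, so n(Zn) = 0.2588 / 2 = 0.1294 mol
m = 0.1294 × 65.38 = 8.46 g

8.46 g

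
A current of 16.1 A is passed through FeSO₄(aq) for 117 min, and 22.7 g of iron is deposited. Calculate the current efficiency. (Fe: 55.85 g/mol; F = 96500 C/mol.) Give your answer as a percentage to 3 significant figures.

Q = 16.1 × 7020 = 1.130×10^5 C
n(e⁻) = 1.130×10^5 / 96500 = 1.171 mol
Fe²⁺ + 2e⁻ → Fe, so theoretical n(Fe) = 0.5855 mol → 32.70 g
Efficiency = 22.7 / 32.70 = 0.6942 = 69.4%

69.4%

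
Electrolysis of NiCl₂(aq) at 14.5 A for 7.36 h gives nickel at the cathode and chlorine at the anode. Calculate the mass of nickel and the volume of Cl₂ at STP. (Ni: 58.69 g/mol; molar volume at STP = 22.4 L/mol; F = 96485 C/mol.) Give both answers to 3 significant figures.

117 g Ni; 44.6 L Cl₂

Q = 14.5 × 26496 = 3.842×10^5 C; n(e⁻) = 3.842×10^5 / 96485 = 3.982 mol
Cathode: Ni²⁺ + 2e⁻ → Ni → n(Ni) = 3.982/2 = 1.991 mol → 117 g
Anode: 2Cl⁻ → Cl₂ + 2e⁻ → n(Cl₂) = 3.982/2 = 1.991 mol → 44.6 L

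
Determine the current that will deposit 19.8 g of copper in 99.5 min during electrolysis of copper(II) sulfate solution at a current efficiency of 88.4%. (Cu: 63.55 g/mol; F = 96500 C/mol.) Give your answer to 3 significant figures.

11.4 A

n(Cu) = 19.8 / 63.55 = 0.3116 mol
Cu²⁺ + 2e⁻ → Cu, so n(e⁻) = 2 × 0.3116 = 0.6232 mol
Q = 0.6232 × 96500 / 0.884 = 68030 C
I = Q / t = 68030 / 5970 s = 11.4 A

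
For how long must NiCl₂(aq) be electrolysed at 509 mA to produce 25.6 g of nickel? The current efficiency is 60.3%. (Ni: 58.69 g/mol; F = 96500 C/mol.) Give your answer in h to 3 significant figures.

76.2 h

n(Ni) = 25.6 / 58.69 = 0.4362 mol
Ni²⁺ + 2e⁻ → Ni, so n(e⁻) = 2 × 0.4362 = 0.8724 mol
Q = 0.8724 × 96500 / 0.603 = 1.396×10^5 C
t = Q / I = 1.396×10^5 / 0.509 = 2.743×10^5 s = 76.2 h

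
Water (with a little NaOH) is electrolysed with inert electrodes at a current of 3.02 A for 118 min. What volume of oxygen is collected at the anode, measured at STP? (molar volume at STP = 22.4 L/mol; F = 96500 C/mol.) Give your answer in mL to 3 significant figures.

1240 mL

Q = 3.02 A × 7080 s = 21380 C
n(e⁻) = Q/F = 21380/96500 = 0.2216 mol
2H₂O → O₂ + 4H⁺ + 4e⁻, so n(O₂) = 0.2216 / 4 = 0.05540 mol
V = 0.05540 × 22.4 = 1.241 L
= 1240 mL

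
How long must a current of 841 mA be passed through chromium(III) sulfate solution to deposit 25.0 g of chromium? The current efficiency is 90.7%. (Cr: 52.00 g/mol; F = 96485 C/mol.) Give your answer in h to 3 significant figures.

n(Cr) = 25.0 / 52.00 = 0.4808 mol
Cr³⁺ + 3e⁻ → Cr, so n(e⁻) = 3 × 0.4808 = 1.442 mol
Q = 1.442 × 96485 / 0.907 = 1.534×10^5 C
t = Q / I = 1.534×10^5 / 0.841 = 1.824×10^5 s = 50.7 h

50.7 h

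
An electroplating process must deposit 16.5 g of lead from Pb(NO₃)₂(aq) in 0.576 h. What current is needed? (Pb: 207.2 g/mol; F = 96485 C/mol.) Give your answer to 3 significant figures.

7.41 A

n(Pb) = 16.5 / 207.2 = 0.07963 mol
Pb²⁺ + 2e⁻ → Pb, so n(e⁻) = 2 × 0.07963 = 0.1593 mol
Q = 0.1593 × 96485 = 15370 C
I = Q / t = 15370 / 2073.6 s = 7.41 A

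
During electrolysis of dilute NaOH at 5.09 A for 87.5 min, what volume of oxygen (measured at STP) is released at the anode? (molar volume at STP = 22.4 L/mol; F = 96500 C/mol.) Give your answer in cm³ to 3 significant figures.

Q = It = 5.09 × 5250 = 26720 C
n(e⁻) = Q/F = 26720/96500 = 0.2769 mol
2H₂O → O₂ + 4H⁺ + 4e⁻, so n(O₂) = 0.2769 / 4 = 0.06923 mol
V = 0.06923 × 22.4 = 1.551 L
= 1550 cm³

1550 cm³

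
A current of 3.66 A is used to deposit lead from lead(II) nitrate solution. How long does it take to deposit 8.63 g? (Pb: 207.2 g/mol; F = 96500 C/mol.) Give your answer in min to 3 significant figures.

36.6 min

n(Pb) = 8.63 / 207.2 = 0.04165 mol
Pb²⁺ + 2e⁻ → Pb, so n(e⁻) = 2 × 0.04165 = 0.08330 mol
Q = 0.08330 × 96500 = 8038 C
t = Q / I = 8038 / 3.66 = 2196 s = 36.6 min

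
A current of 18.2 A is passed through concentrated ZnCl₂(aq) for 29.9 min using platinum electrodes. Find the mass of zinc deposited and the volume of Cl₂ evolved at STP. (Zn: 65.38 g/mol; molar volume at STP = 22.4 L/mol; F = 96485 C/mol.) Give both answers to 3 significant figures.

11.1 g Zn; 3.79 L Cl₂

Q = 18.2 × 1794 = 32650 C; n(e⁻) = 32650 / 96485 = 0.3384 mol
Cathode: Zn²⁺ + 2e⁻ → Zn → n(Zn) = 0.3384/2 = 0.1692 mol → 11.1 g
Anode: 2Cl⁻ → Cl₂ + 2e⁻ → n(Cl₂) = 0.3384/2 = 0.1692 mol → 3.79 L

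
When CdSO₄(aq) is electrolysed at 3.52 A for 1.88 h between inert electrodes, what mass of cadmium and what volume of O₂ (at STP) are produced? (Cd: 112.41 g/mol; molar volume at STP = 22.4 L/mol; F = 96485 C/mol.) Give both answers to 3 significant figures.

13.9 g Cd; 1.38 L O₂

Q = 3.52 × 6768 = 23820 C; n(e⁻) = 23820 / 96485 = 0.2469 mol
Cathode: Cd²⁺ + 2e⁻ → Cd → n(Cd) = 0.2469/2 = 0.1235 mol → 13.9 g
Anode: 2H₂O → O₂ + 4H⁺ + 4e⁻ → n(O₂) = 0.2469/4 = 0.06173 mol → 1.38 L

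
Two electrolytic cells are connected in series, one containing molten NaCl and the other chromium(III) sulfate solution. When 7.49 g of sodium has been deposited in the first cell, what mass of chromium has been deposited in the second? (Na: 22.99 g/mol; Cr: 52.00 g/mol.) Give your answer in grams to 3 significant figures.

5.65 g

n(Na) = 7.49 / 22.99 = 0.3258 mol
Na⁺ + e⁻ → Na, so n(e⁻) = 0.3258 mol
The cells are in series, so the same charge (and hence the same n(e⁻) = 0.3258 mol) passes through both.
Cr³⁺ + 3e⁻ → Cr, so n(Cr) = 0.3258 / 3 = 0.1086 mol
m(Cr) = 0.1086 × 52.00 = 5.65 g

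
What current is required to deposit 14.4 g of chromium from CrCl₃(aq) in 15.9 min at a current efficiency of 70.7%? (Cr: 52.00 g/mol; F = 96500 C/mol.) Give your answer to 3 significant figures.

119 A

n(Cr) = 14.4 / 52.00 = 0.2769 mol
Cr³⁺ + 3e⁻ → Cr, so n(e⁻) = 3 × 0.2769 = 0.8307 mol
Q = 0.8307 × 96500 / 0.707 = 1.134×10^5 C
I = Q / t = 1.134×10^5 / 954 s = 119 A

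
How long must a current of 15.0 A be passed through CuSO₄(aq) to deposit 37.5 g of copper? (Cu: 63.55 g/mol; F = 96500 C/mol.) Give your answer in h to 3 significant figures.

n(Cu) = 37.5 / 63.55 = 0.5901 mol
Cu²⁺ + 2e⁻ → Cu, so n(e⁻) = 2 × 0.5901 = 1.180 mol
Q = 1.180 × 96500 = 1.139×10^5 C
t = Q / I = 1.139×10^5 / 15.0 = 7593 s = 2.11 h

2.11 h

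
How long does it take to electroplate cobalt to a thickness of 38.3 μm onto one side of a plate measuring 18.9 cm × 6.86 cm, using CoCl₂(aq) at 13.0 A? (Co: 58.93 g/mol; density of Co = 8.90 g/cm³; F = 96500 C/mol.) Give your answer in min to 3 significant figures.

Plated area = 18.9 × 6.86 = 129.7 cm²
Volume = 129.7 × 38.3×10⁻⁴ cm = 0.4968 cm³
m(Co) = 0.4968 × 8.90 = 4.422 g
n(Co) = 4.422 / 58.93 = 0.07504 mol; n(e⁻) = 2 × 0.07504 = 0.1501 mol
Q = 0.1501 × 96500 = 14480 C
t = 14480 / 13.0 = 1114 s = 18.6 min

18.6 min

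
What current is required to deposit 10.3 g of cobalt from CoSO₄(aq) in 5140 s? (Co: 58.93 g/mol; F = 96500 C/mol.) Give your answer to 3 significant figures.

6.56 A

n(Co) = 10.3 / 58.93 = 0.1748 mol
Co²⁺ + 2e⁻ → Co, so n(e⁻) = 2 × 0.1748 = 0.3496 mol
Q = 0.3496 × 96500 = 33740 C
I = Q / t = 33740 / 5140 s = 6.56 A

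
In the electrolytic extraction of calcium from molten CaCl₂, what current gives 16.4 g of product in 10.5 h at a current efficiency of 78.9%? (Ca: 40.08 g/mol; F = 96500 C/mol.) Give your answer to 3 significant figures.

2.65 A

n(Ca) = 16.4 / 40.08 = 0.4092 mol
Ca²⁺ + 2e⁻ → Ca, so n(e⁻) = 2 × 0.4092 = 0.8184 mol
Q = 0.8184 × 96500 / 0.789 = 1.001×10^5 C
I = Q / t = 1.001×10^5 / 37800 s = 2.65 A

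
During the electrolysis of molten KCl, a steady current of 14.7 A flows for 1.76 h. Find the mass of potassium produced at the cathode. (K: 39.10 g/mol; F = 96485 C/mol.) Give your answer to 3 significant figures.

37.7 g

Charge passed = 14.7 × 6336 = 93140 C
n(e⁻) = Q/F = 93140/96485 = 0.9653 mol
K⁺ + e⁻ → K, so n(K) = 0.9653 mol
m = 0.9653 × 39.10 = 37.7 g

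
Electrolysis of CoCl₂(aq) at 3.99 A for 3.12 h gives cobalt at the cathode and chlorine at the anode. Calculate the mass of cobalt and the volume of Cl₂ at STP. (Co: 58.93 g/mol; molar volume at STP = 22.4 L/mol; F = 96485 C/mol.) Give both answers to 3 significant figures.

13.7 g Co; 5.20 L Cl₂

Q = 3.99 × 11232 = 44820 C; n(e⁻) = 44820 / 96485 = 0.4645 mol
Cathode: Co²⁺ + 2e⁻ → Co → n(Co) = 0.4645/2 = 0.2323 mol → 13.7 g
Anode: 2Cl⁻ → Cl₂ + 2e⁻ → n(Cl₂) = 0.4645/2 = 0.2323 mol → 5.20 L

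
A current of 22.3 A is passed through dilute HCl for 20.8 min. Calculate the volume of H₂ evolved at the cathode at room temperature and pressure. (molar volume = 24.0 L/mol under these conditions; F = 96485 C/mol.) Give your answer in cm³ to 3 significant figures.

3460 cm³

Q = It = 22.3 × 1248 = 27830 C
n(e⁻) = Q/F = 27830/96485 = 0.2884 mol
2H⁺ + 2e⁻ → H₂, so n(H₂) = 0.2884 / 2 = 0.1442 mol
V = 0.1442 × 24.0 = 3.461 L
= 3460 cm³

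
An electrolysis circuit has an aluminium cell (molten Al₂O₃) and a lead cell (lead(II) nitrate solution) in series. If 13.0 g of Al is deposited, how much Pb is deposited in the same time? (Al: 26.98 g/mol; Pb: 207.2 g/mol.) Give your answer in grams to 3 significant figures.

150 g

n(Al) = 13.0 / 26.98 = 0.4818 mol
Al³⁺ + 3e⁻ → Al, so n(e⁻) = 3 × 0.4818 = 1.445 mol
Same current for the same time ⇒ same n(e⁻) = 1.445 mol in both cells.
Pb²⁺ + 2e⁻ → Pb, so n(Pb) = 1.445 / 2 = 0.7225 mol
m(Pb) = 0.7225 × 207.2 = 150 g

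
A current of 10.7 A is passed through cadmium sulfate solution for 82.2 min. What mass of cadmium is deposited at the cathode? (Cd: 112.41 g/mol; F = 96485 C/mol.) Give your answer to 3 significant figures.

30.7 g

Q = It = 10.7 × 4932 = 52770 C
n(e⁻) = 52770 / 96485 = 0.5469 mol
Cd²⁺ + 2e⁻ → Cd, so n(Cd) = 0.5469 / 2 = 0.2735 mol
m = 0.2735 × 112.41 = 30.7 g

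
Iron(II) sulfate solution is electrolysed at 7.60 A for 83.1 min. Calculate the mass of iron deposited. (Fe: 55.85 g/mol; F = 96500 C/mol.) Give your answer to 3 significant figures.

Charge passed = 7.60 × 4986 = 37890 C
n(e⁻) = 37890 / 96500 = 0.3926 mol
Fe²⁺ + 2e⁻ → Fe, so n(Fe) = 0.3926 / 2 = 0.1963 mol
m = 0.1963 × 55.85 = 11.0 g

11.0 g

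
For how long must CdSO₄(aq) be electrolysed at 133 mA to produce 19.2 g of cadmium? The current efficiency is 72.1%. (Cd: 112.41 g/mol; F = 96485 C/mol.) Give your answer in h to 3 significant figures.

95.5 h

n(Cd) = 19.2 / 112.41 = 0.1708 mol
Cd²⁺ + 2e⁻ → Cd, so n(e⁻) = 2 × 0.1708 = 0.3416 mol
Q = 0.3416 × 96485 / 0.721 = 45710 C
t = Q / I = 45710 / 0.133 = 3.437×10^5 s = 95.5 h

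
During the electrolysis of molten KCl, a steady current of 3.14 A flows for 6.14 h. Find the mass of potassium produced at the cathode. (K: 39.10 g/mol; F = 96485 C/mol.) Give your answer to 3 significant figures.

Charge passed = 3.14 × 22104 = 69410 C
Moles of electrons = 69410 / 96485 = 0.7194 mol
K⁺ + e⁻ → K, so n(K) = 0.7194 mol
m = 0.7194 × 39.10 = 28.1 g

28.1 g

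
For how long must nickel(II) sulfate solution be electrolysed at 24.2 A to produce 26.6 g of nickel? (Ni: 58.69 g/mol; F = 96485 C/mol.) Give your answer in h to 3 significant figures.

1.00 h

n(Ni) = 26.6 / 58.69 = 0.4532 mol
Ni²⁺ + 2e⁻ → Ni, so n(e⁻) = 2 × 0.4532 = 0.9064 mol
Q = 0.9064 × 96485 = 87450 C
t = Q / I = 87450 / 24.2 = 3614 s = 1.00 h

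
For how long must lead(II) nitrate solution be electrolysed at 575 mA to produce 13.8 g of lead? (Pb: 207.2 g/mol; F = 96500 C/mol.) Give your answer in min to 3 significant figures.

373 min

n(Pb) = 13.8 / 207.2 = 0.06660 mol
Pb²⁺ + 2e⁻ → Pb, so n(e⁻) = 2 × 0.06660 = 0.1332 mol
Q = 0.1332 × 96500 = 12850 C
t = Q / I = 12850 / 0.575 = 22350 s = 373 min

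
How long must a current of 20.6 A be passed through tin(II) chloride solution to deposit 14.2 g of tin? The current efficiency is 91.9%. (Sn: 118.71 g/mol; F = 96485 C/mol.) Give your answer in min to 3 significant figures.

n(Sn) = 14.2 / 118.71 = 0.1196 mol
Sn²⁺ + 2e⁻ → Sn, so n(e⁻) = 2 × 0.1196 = 0.2392 mol
Q = 0.2392 × 96485 / 0.919 = 25110 C
t = Q / I = 25110 / 20.6 = 1219 s = 20.3 min

20.3 min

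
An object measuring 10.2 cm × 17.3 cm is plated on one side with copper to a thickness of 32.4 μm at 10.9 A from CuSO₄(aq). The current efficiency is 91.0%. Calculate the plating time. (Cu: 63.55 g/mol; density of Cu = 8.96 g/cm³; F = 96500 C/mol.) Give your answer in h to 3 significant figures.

Plated area = 10.2 × 17.3 = 176.5 cm²
Volume = 176.5 × 32.4×10⁻⁴ cm = 0.5719 cm³
m(Cu) = 0.5719 × 8.96 = 5.124 g
n(Cu) = 5.124 / 63.55 = 0.08063 mol; n(e⁻) = 2 × 0.08063 = 0.1613 mol
Q = 0.1613 × 96500 / 0.910 = 17100 C
t = 17100 / 10.9 = 1569 s = 0.436 h

0.436 h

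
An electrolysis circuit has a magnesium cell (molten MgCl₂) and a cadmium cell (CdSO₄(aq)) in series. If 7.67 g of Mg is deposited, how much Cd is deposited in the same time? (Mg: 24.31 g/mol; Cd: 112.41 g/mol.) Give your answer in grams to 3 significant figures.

35.5 g

n(Mg) = 7.67 / 24.31 = 0.3155 mol
Mg²⁺ + 2e⁻ → Mg, so n(e⁻) = 2 × 0.3155 = 0.6310 mol
Same current for the same time ⇒ same n(e⁻) = 0.6310 mol in both cells.
Cd²⁺ + 2e⁻ → Cd, so n(Cd) = 0.6310 / 2 = 0.3155 mol
m(Cd) = 0.3155 × 112.41 = 35.5 g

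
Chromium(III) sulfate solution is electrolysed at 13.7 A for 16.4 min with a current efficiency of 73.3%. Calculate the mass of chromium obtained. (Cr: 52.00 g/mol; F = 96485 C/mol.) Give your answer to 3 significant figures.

Q = 13.7 × 984 = 13480 C
n(e⁻) = 13480 / 96485 = 0.1397 mol
Cr³⁺ + 3e⁻ → Cr, so theoretical m(Cr) = 0.04657 × 52.00 = 2.422 g
Actual mass = 73.3% × 2.422 = 1.78 g

1.78 g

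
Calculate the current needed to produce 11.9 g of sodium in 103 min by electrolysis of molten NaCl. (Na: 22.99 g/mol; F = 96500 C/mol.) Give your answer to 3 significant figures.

8.08 A

n(Na) = 11.9 / 22.99 = 0.5176 mol
Na⁺ + e⁻ → Na, so n(e⁻) = 0.5176 mol
Q = 0.5176 × 96500 = 49950 C
I = Q / t = 49950 / 6180 s = 8.08 A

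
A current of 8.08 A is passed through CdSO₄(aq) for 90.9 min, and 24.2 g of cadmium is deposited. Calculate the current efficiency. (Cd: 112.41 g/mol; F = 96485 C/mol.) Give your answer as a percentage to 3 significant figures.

Q = 8.08 × 5454 = 44070 C
n(e⁻) = 44070 / 96485 = 0.4568 mol
Cd²⁺ + 2e⁻ → Cd, so theoretical n(Cd) = 0.2284 mol → 25.67 g
Efficiency = 24.2 / 25.67 = 0.9427 = 94.3%

94.3%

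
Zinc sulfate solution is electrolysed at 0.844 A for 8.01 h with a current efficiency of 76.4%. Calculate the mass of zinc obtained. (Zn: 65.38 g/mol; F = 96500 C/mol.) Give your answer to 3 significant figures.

6.30 g

Q = 0.844 × 28836 = 24340 C
n(e⁻) = 24340 / 96500 = 0.2522 mol
Zn²⁺ + 2e⁻ → Zn, so theoretical m(Zn) = 0.1261 × 65.38 = 8.244 g
Actual mass = 76.4% × 8.244 = 6.30 g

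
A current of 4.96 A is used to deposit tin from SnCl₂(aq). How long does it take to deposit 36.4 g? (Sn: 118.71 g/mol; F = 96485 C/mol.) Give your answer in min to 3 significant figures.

199 min

n(Sn) = 36.4 / 118.71 = 0.3066 mol
Sn²⁺ + 2e⁻ → Sn, so n(e⁻) = 2 × 0.3066 = 0.6132 mol
Q = 0.6132 × 96485 = 59160 C
t = Q / I = 59160 / 4.96 = 11930 s = 199 min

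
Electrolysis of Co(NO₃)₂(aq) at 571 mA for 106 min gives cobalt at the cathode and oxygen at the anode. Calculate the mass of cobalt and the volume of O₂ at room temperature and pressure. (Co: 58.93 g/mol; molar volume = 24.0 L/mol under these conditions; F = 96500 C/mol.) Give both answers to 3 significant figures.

1.11 g Co; 0.226 L O₂

Q = 0.571 × 6360 = 3632 C; n(e⁻) = 3632 / 96500 = 0.03764 mol
Cathode: Co²⁺ + 2e⁻ → Co → n(Co) = 0.03764/2 = 0.01882 mol → 1.11 g
Anode: 2H₂O → O₂ + 4H⁺ + 4e⁻ → n(O₂) = 0.03764/4 = 0.009410 mol → 0.226 L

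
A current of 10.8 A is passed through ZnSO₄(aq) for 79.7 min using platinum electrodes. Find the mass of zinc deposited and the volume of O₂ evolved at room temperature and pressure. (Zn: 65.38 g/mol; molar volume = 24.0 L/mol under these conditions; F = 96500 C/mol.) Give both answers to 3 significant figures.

Q = 10.8 × 4782 = 51650 C; n(e⁻) = 51650 / 96500 = 0.5352 mol
Cathode: Zn²⁺ + 2e⁻ → Zn → n(Zn) = 0.5352/2 = 0.2676 mol → 17.5 g
Anode: 2H₂O → O₂ + 4H⁺ + 4e⁻ → n(O₂) = 0.5352/4 = 0.1338 mol → 3.21 L

17.5 g Zn; 3.21 L O₂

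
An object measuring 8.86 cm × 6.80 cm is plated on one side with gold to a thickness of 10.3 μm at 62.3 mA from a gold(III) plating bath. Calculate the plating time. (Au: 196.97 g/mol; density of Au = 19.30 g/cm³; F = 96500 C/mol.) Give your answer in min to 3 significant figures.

Plated area = 8.86 × 6.80 = 60.25 cm²
Volume = 60.25 × 10.3×10⁻⁴ cm = 0.06206 cm³
m(Au) = 0.06206 × 19.30 = 1.198 g
n(Au) = 1.198 / 196.97 = 0.006082 mol; n(e⁻) = 3 × 0.006082 = 0.01825 mol
Q = 0.01825 × 96500 = 1761 C
t = 1761 / 0.0623 = 28270 s = 471 min

471 min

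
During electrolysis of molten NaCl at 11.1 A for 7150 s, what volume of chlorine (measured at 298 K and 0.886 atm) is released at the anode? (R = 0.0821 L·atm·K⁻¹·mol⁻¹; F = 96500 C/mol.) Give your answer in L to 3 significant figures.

11.4 L

Charge passed = 11.1 × 7150 = 79370 C
n(e⁻) = Q/F = 79370/96500 = 0.8225 mol
2Cl⁻ → Cl₂ + 2e⁻, so n(Cl₂) = 0.8225 / 2 = 0.4113 mol
V = nRT/P = 0.4113 × 0.0821 × 298 / 0.886 = 11.36 L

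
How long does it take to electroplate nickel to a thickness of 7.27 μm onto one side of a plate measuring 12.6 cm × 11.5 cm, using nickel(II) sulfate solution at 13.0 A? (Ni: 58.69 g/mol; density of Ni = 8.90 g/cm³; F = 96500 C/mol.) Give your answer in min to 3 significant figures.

Plated area = 12.6 × 11.5 = 144.9 cm²
Volume = 144.9 × 7.27×10⁻⁴ cm = 0.1053 cm³
m(Ni) = 0.1053 × 8.90 = 0.9372 g
n(Ni) = 0.9372 / 58.69 = 0.01597 mol; n(e⁻) = 2 × 0.01597 = 0.03194 mol
Q = 0.03194 × 96500 = 3082 C
t = 3082 / 13.0 = 237.1 s = 3.95 min

3.95 min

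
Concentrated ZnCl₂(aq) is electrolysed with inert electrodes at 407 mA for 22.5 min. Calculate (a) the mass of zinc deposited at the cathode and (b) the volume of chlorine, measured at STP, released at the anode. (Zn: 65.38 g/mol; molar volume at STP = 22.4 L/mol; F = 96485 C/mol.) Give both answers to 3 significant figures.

Q = 0.407 × 1350 = 549.5 C; n(e⁻) = 549.5 / 96485 = 0.005695 mol
Cathode: Zn²⁺ + 2e⁻ → Zn → n(Zn) = 0.005695/2 = 0.002848 mol → 0.186 g
Anode: 2Cl⁻ → Cl₂ + 2e⁻ → n(Cl₂) = 0.005695/2 = 0.002848 mol → 0.0638 L

0.186 g Zn; 0.0638 L Cl₂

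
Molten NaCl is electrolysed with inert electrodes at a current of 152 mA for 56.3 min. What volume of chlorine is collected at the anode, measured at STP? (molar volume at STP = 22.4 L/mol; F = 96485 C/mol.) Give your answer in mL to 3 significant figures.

59.6 mL

Q = 0.152 A × 3378 s = 513.5 C
Moles of electrons = 513.5 / 96485 = 0.005322 mol
2Cl⁻ → Cl₂ + 2e⁻, so n(Cl₂) = 0.005322 / 2 = 0.002661 mol
V = 0.002661 × 22.4 = 0.05961 L
= 59.6 mL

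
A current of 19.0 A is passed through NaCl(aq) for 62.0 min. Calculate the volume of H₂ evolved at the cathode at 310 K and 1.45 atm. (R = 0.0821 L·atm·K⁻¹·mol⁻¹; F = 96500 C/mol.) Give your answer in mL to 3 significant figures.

6430 mL

Q = It = 19.0 × 3720 = 70680 C
n(e⁻) = Q/F = 70680/96500 = 0.7324 mol
2H⁺ + 2e⁻ → H₂, so n(H₂) = 0.7324 / 2 = 0.3662 mol
V = nRT/P = 0.3662 × 0.0821 × 310 / 1.45 = 6.428 L
= 6430 mL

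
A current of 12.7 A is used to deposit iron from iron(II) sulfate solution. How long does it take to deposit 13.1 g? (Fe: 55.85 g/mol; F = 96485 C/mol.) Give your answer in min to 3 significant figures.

n(Fe) = 13.1 / 55.85 = 0.2346 mol
Fe²⁺ + 2e⁻ → Fe, so n(e⁻) = 2 × 0.2346 = 0.4692 mol
Q = 0.4692 × 96485 = 45270 C
t = Q / I = 45270 / 12.7 = 3565 s = 59.4 min

59.4 min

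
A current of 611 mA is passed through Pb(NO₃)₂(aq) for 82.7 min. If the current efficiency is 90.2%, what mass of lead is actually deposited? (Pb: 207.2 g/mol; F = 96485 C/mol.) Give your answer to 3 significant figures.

2.94 g

Q = 0.611 × 4962 = 3032 C
n(e⁻) = 3032 / 96485 = 0.03142 mol
Pb²⁺ + 2e⁻ → Pb, so theoretical m(Pb) = 0.01571 × 207.2 = 3.255 g
Actual mass = 90.2% × 3.255 = 2.94 g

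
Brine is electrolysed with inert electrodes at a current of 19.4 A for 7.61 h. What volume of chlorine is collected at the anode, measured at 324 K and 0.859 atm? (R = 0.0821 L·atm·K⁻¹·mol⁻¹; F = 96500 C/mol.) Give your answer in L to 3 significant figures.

85.3 L

Q = 19.4 A × 27396 s = 5.315×10^5 C
n(e⁻) = Q/F = 5.315×10^5/96500 = 5.508 mol
2Cl⁻ → Cl₂ + 2e⁻, so n(Cl₂) = 5.508 / 2 = 2.754 mol
V = nRT/P = 2.754 × 0.0821 × 324 / 0.859 = 85.28 L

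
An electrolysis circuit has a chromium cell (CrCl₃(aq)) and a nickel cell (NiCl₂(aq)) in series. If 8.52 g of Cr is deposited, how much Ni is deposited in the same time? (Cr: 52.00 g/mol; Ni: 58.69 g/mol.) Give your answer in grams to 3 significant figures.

14.4 g

n(Cr) = 8.52 / 52.00 = 0.1638 mol
Cr³⁺ + 3e⁻ → Cr, so n(e⁻) = 3 × 0.1638 = 0.4914 mol
Since the cells are in series, n(e⁻) in the Ni cell is also 0.4914 mol.
Ni²⁺ + 2e⁻ → Ni, so n(Ni) = 0.4914 / 2 = 0.2457 mol
m(Ni) = 0.2457 × 58.69 = 14.4 g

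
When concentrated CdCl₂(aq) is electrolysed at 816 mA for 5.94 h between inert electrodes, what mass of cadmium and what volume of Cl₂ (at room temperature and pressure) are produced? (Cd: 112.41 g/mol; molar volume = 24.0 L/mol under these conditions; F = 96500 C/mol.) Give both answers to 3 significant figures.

10.2 g Cd; 2.17 L Cl₂

Q = 0.816 × 21384 = 17450 C; n(e⁻) = 17450 / 96500 = 0.1808 mol
Cathode: Cd²⁺ + 2e⁻ → Cd → n(Cd) = 0.1808/2 = 0.09040 mol → 10.2 g
Anode: 2Cl⁻ → Cl₂ + 2e⁻ → n(Cl₂) = 0.1808/2 = 0.09040 mol → 2.17 L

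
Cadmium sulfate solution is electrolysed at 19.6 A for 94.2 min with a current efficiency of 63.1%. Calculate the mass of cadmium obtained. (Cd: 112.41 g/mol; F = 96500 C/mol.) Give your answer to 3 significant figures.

40.7 g

Q = 19.6 × 5652 = 1.108×10^5 C
n(e⁻) = 1.108×10^5 / 96500 = 1.148 mol
Cd²⁺ + 2e⁻ → Cd, so theoretical m(Cd) = 0.5740 × 112.41 = 64.52 g
Actual mass = 63.1% × 64.52 = 40.7 g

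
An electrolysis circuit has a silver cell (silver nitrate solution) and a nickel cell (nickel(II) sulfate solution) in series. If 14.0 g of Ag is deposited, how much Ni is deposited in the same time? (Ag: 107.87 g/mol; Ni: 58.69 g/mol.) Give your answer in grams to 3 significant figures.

n(Ag) = 14.0 / 107.87 = 0.1298 mol
Ag⁺ + e⁻ → Ag, so n(e⁻) = 0.1298 mol
The cells are in series, so the same charge (and hence the same n(e⁻) = 0.1298 mol) passes through both.
Ni²⁺ + 2e⁻ → Ni, so n(Ni) = 0.1298 / 2 = 0.06490 mol
m(Ni) = 0.06490 × 58.69 = 3.81 g

3.81 g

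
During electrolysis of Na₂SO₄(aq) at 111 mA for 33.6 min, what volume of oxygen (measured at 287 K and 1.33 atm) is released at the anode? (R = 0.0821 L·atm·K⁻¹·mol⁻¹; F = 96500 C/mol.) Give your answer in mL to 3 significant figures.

Charge passed = 0.111 × 2016 = 223.8 C
n(e⁻) = 223.8 / 96500 = 0.002319 mol
2H₂O → O₂ + 4H⁺ + 4e⁻, so n(O₂) = 0.002319 / 4 = 5.798×10^-4 mol
V = nRT/P = 5.798×10^-4 × 0.0821 × 287 / 1.33 = 0.01027 L
= 10.3 mL

10.3 mL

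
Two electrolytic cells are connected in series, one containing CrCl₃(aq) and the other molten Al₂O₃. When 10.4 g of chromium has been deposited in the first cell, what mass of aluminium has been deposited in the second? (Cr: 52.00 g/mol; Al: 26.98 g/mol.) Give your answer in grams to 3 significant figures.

5.40 g

n(Cr) = 10.4 / 52.00 = 0.2000 mol
Cr³⁺ + 3e⁻ → Cr, so n(e⁻) = 3 × 0.2000 = 0.6000 mol
Same current for the same time ⇒ same n(e⁻) = 0.6000 mol in both cells.
Al³⁺ + 3e⁻ → Al, so n(Al) = 0.6000 / 3 = 0.2000 mol
m(Al) = 0.2000 × 26.98 = 5.40 g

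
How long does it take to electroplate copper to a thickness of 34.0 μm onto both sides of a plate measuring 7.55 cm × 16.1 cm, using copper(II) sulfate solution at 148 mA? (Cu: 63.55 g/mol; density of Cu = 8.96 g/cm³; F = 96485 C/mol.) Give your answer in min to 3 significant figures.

2530 min

Plated area = 2 × 7.55 × 16.1 = 243.1 cm²
Volume = 243.1 × 34.0×10⁻⁴ cm = 0.8265 cm³
m(Cu) = 0.8265 × 8.96 = 7.405 g
n(Cu) = 7.405 / 63.55 = 0.1165 mol; n(e⁻) = 2 × 0.1165 = 0.2330 mol
Q = 0.2330 × 96485 = 22480 C
t = 22480 / 0.148 = 1.519×10^5 s = 2530 min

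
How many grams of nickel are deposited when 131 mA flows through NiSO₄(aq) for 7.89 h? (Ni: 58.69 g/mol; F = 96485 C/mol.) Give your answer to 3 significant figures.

1.13 g

Q = 0.131 A × 28404 s = 3721 C
n(e⁻) = Q/F = 3721/96485 = 0.03857 mol
Ni²⁺ + 2e⁻ → Ni, so n(Ni) = 0.03857 / 2 = 0.01929 mol
m = 0.01929 × 58.69 = 1.13 g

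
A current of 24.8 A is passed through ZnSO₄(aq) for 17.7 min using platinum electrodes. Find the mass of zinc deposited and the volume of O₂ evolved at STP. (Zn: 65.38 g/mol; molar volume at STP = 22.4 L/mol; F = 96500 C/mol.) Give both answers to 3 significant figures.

8.92 g Zn; 1.53 L O₂

Q = 24.8 × 1062 = 26340 C; n(e⁻) = 26340 / 96500 = 0.2730 mol
Cathode: Zn²⁺ + 2e⁻ → Zn → n(Zn) = 0.2730/2 = 0.1365 mol → 8.92 g
Anode: 2H₂O → O₂ + 4H⁺ + 4e⁻ → n(O₂) = 0.2730/4 = 0.06825 mol → 1.53 L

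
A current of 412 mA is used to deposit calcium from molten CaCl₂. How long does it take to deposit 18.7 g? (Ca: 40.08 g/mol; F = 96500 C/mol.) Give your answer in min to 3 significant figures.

3640 min

n(Ca) = 18.7 / 40.08 = 0.4666 mol
Ca²⁺ + 2e⁻ → Ca, so n(e⁻) = 2 × 0.4666 = 0.9332 mol
Q = 0.9332 × 96500 = 90050 C
t = Q / I = 90050 / 0.412 = 2.186×10^5 s = 3640 min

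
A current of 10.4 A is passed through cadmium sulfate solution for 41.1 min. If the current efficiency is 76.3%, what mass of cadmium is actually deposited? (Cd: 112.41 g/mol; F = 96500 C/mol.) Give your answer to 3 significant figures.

11.4 g

Q = 10.4 × 2466 = 25650 C
n(e⁻) = 25650 / 96500 = 0.2658 mol
Cd²⁺ + 2e⁻ → Cd, so theoretical m(Cd) = 0.1329 × 112.41 = 14.94 g
Actual mass = 76.3% × 14.94 = 11.4 g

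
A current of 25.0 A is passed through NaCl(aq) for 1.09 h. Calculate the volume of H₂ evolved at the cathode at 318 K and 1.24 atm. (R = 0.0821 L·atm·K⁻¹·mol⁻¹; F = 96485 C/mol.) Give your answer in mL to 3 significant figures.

Q = It = 25.0 × 3924 = 98100 C
n(e⁻) = 98100 / 96485 = 1.017 mol
2H⁺ + 2e⁻ → H₂, so n(H₂) = 1.017 / 2 = 0.5085 mol
V = nRT/P = 0.5085 × 0.0821 × 318 / 1.24 = 10.71 L
= 10700 mL

10700 mL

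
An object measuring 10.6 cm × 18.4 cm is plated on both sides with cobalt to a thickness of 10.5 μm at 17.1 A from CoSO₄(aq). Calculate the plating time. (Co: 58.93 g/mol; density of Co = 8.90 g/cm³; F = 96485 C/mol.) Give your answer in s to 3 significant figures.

Plated area = 2 × 10.6 × 18.4 = 390.1 cm²
Volume = 390.1 × 10.5×10⁻⁴ cm = 0.4096 cm³
m(Co) = 0.4096 × 8.90 = 3.645 g
n(Co) = 3.645 / 58.93 = 0.06185 mol; n(e⁻) = 2 × 0.06185 = 0.1237 mol
Q = 0.1237 × 96485 = 11940 C
t = 11940 / 17.1 = 698.2 s

698 s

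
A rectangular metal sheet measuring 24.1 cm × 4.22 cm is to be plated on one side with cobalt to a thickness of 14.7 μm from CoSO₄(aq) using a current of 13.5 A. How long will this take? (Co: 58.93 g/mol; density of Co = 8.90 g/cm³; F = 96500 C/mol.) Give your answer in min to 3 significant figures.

5.38 min

Plated area = 24.1 × 4.22 = 101.7 cm²
Volume = 101.7 × 14.7×10⁻⁴ cm = 0.1495 cm³
m(Co) = 0.1495 × 8.90 = 1.331 g
n(Co) = 1.331 / 58.93 = 0.02259 mol; n(e⁻) = 2 × 0.02259 = 0.04518 mol
Q = 0.04518 × 96500 = 4360 C
t = 4360 / 13.5 = 323.0 s = 5.38 min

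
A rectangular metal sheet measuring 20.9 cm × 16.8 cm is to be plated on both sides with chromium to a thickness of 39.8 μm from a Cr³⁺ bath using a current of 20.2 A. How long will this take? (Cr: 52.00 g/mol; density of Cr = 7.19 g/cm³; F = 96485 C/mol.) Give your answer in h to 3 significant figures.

1.54 h

Plated area = 2 × 20.9 × 16.8 = 702.2 cm²
Volume = 702.2 × 39.8×10⁻⁴ cm = 2.795 cm³
m(Cr) = 2.795 × 7.19 = 20.10 g
n(Cr) = 20.10 / 52.00 = 0.3865 mol; n(e⁻) = 3 × 0.3865 = 1.160 mol
Q = 1.160 × 96485 = 1.119×10^5 C
t = 1.119×10^5 / 20.2 = 5540 s = 1.54 h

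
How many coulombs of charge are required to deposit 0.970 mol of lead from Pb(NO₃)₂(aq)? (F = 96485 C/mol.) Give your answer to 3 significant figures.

Pb²⁺ + 2e⁻ → Pb, so n(e⁻) = 2 × 0.970 = 1.940 mol
Q = 1.940 × 96485 = 1.872×10^5 C

1.87×10^5 C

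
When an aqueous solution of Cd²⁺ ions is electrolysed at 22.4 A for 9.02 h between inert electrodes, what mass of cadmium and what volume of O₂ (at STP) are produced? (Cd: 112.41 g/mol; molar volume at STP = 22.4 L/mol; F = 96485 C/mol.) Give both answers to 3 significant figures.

Q = 22.4 × 32472 = 7.274×10^5 C; n(e⁻) = 7.274×10^5 / 96485 = 7.539 mol
Cathode: Cd²⁺ + 2e⁻ → Cd → n(Cd) = 7.539/2 = 3.770 mol → 424 g
Anode: 2H₂O → O₂ + 4H⁺ + 4e⁻ → n(O₂) = 7.539/4 = 1.885 mol → 42.2 L

424 g Cd; 42.2 L O₂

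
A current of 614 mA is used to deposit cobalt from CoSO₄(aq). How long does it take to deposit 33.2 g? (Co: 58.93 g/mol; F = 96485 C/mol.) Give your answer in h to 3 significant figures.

n(Co) = 33.2 / 58.93 = 0.5634 mol
Co²⁺ + 2e⁻ → Co, so n(e⁻) = 2 × 0.5634 = 1.127 mol
Q = 1.127 × 96485 = 1.087×10^5 C
t = Q / I = 1.087×10^5 / 0.614 = 1.770×10^5 s = 49.2 h

49.2 h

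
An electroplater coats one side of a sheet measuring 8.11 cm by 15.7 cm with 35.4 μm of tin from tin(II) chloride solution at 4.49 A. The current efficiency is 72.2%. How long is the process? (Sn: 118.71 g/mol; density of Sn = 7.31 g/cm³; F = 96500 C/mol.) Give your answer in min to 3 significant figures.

Plated area = 8.11 × 15.7 = 127.3 cm²
Volume = 127.3 × 35.4×10⁻⁴ cm = 0.4506 cm³
m(Sn) = 0.4506 × 7.31 = 3.294 g
n(Sn) = 3.294 / 118.71 = 0.02775 mol; n(e⁻) = 2 × 0.02775 = 0.05550 mol
Q = 0.05550 × 96500 / 0.722 = 7418 C
t = 7418 / 4.49 = 1652 s = 27.5 min

27.5 min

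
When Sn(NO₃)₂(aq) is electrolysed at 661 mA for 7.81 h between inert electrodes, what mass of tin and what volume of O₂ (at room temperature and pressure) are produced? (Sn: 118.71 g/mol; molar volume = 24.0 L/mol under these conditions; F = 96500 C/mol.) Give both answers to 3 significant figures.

11.4 g Sn; 1.16 L O₂

Q = 0.661 × 28116 = 18580 C; n(e⁻) = 18580 / 96500 = 0.1925 mol
Cathode: Sn²⁺ + 2e⁻ → Sn → n(Sn) = 0.1925/2 = 0.09625 mol → 11.4 g
Anode: 2H₂O → O₂ + 4H⁺ + 4e⁻ → n(O₂) = 0.1925/4 = 0.04813 mol → 1.16 L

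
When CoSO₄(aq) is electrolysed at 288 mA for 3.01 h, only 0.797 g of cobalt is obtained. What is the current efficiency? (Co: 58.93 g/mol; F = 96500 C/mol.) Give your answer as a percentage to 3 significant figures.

83.6%

Q = 0.288 × 10836 = 3121 C
n(e⁻) = 3121 / 96500 = 0.03234 mol
Co²⁺ + 2e⁻ → Co, so theoretical n(Co) = 0.01617 mol → 0.9529 g
Efficiency = 0.797 / 0.9529 = 0.8364 = 83.6%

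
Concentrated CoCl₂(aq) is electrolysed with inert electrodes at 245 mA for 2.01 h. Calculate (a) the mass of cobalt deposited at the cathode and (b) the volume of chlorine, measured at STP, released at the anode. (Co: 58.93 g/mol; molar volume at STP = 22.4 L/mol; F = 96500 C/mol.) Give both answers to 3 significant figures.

0.541 g Co; 0.206 L Cl₂

Q = 0.245 × 7236 = 1773 C; n(e⁻) = 1773 / 96500 = 0.01837 mol
Cathode: Co²⁺ + 2e⁻ → Co → n(Co) = 0.01837/2 = 0.009185 mol → 0.541 g
Anode: 2Cl⁻ → Cl₂ + 2e⁻ → n(Cl₂) = 0.01837/2 = 0.009185 mol → 0.206 L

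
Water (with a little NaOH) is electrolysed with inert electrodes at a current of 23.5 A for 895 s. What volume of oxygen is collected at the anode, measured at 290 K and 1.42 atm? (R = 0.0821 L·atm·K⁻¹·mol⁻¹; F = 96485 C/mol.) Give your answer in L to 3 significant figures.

0.914 L

Q = It = 23.5 × 895 = 21030 C
n(e⁻) = Q/F = 21030/96485 = 0.2180 mol
2H₂O → O₂ + 4H⁺ + 4e⁻, so n(O₂) = 0.2180 / 4 = 0.05450 mol
V = nRT/P = 0.05450 × 0.0821 × 290 / 1.42 = 0.9138 L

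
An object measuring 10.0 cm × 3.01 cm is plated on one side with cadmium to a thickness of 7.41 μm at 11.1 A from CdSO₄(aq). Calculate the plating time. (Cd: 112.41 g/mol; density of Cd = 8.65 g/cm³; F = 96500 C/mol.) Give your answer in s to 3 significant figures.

29.8 s

Plated area = 10.0 × 3.01 = 30.10 cm²
Volume = 30.10 × 7.41×10⁻⁴ cm = 0.02230 cm³
m(Cd) = 0.02230 × 8.65 = 0.1929 g
n(Cd) = 0.1929 / 112.41 = 0.001716 mol; n(e⁻) = 2 × 0.001716 = 0.003432 mol
Q = 0.003432 × 96500 = 331.2 C
t = 331.2 / 11.1 = 29.84 s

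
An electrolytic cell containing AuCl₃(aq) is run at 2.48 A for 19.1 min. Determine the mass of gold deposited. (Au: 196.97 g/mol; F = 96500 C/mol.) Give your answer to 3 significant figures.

1.93 g

Charge passed = 2.48 × 1146 = 2842 C
n(e⁻) = Q/F = 2842/96500 = 0.02945 mol
Au³⁺ + 3e⁻ → Au, so n(Au) = 0.02945 / 3 = 0.009817 mol
m = 0.009817 × 196.97 = 1.93 g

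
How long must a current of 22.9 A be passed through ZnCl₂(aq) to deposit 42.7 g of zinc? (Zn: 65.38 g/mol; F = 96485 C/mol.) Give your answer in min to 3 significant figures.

n(Zn) = 42.7 / 65.38 = 0.6531 mol
Zn²⁺ + 2e⁻ → Zn, so n(e⁻) = 2 × 0.6531 = 1.306 mol
Q = 1.306 × 96485 = 1.260×10^5 C
t = Q / I = 1.260×10^5 / 22.9 = 5502 s = 91.7 min

91.7 min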